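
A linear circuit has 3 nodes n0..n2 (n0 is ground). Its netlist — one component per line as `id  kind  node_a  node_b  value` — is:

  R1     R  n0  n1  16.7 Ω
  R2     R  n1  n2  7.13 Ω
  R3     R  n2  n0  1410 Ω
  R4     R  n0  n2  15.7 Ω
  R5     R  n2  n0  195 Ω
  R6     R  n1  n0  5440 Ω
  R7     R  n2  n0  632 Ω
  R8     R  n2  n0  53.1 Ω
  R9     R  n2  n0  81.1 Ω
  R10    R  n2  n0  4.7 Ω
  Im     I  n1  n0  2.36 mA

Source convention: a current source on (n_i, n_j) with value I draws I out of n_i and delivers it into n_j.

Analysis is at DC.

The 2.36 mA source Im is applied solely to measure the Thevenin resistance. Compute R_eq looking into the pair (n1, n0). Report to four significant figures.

R_eq = 6.365 Ω

Apply KCL at each of the 2 non-ground nodes and solve the resulting linear system.
Node n1: branches {R1, R2, R6, Im} → V_1 = -0.01502
Node n2: branches {R2, R3, R4, R5, R7, R8, R9, R10} → V_2 = -0.004627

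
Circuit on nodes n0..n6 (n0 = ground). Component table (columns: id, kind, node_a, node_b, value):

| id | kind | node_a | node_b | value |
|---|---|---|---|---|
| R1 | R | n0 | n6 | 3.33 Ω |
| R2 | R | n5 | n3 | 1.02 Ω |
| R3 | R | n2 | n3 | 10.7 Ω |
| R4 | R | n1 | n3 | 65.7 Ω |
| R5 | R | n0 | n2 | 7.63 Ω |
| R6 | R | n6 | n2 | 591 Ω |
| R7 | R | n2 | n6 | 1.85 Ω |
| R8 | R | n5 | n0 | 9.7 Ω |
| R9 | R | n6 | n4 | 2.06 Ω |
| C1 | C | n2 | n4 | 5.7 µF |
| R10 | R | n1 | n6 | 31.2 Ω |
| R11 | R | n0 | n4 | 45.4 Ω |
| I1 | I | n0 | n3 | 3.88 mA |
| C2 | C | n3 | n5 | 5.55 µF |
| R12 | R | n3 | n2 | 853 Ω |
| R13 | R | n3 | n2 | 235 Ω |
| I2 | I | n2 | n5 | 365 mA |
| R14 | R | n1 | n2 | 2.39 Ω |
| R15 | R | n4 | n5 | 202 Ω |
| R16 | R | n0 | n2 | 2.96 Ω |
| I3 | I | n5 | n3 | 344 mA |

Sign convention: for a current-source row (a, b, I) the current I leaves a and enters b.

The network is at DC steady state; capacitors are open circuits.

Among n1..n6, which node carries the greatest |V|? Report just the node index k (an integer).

3

MNA unknowns: 6 node voltages V₁..V_6
R1: Y=0.3003 on G[0,6]
R2: Y=0.9804 on G[5,3]
R3: Y=0.09346 on G[2,3]
R4: Y=0.01522 on G[1,3]
R5: Y=0.1311 on G[0,2]
R6: Y=0.001692 on G[6,2]
R7: Y=0.5405 on G[2,6]
R8: Y=0.1031 on G[5,0]
R9: Y=0.4854 on G[6,4]
C1: Y=0.000 on G[2,4]
R10: Y=0.03205 on G[1,6]
R11: Y=0.02203 on G[0,4]
I1: z[0]−=0.00388, z[3]+=0.00388
C2: Y=0.000 on G[3,5]
R12: Y=0.001172 on G[3,2]
R13: Y=0.004255 on G[3,2]
I2: z[2]−=0.365, z[5]+=0.365
R14: Y=0.4184 on G[1,2]
R15: Y=0.004950 on G[4,5]
R16: Y=0.3378 on G[0,2]
I3: z[5]−=0.344, z[3]+=0.344
solve → V1=-0.1586, V2=-0.2251, V3=1.616, V4=-0.1123, V5=1.474, V6=-0.1335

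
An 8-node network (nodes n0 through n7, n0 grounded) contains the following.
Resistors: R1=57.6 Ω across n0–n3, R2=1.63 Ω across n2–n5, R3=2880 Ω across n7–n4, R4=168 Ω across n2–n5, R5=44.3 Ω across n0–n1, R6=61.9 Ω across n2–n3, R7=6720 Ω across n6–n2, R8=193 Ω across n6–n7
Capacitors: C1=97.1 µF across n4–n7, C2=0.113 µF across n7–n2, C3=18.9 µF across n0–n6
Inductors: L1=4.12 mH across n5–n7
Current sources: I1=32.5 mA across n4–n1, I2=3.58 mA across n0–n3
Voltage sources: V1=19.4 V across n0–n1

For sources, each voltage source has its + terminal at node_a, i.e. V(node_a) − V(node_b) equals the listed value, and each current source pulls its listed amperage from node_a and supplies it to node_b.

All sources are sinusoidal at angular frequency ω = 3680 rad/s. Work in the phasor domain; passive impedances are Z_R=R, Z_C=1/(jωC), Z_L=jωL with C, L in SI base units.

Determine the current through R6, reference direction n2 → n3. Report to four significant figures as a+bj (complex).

Apply KCL at each of the 7 non-ground nodes and solve the resulting linear system.
Node n1: branches {R5, I1, V1} → V_1 = -19.40+0.000j
Node n2: branches {R2, R4, R6, C2, R7} → V_2 = -2.233+0.1864j
Node n3: branches {R1, R6, I2} → V_3 = -0.9697+0.08982j
Node n4: branches {C1, R3, I1} → V_4 = -2.291-0.03664j
Node n5: branches {R2, R4, L1} → V_5 = -2.267+0.1889j
Node n6: branches {C3, R7, R8} → V_6 = -0.02242+0.1737j
Node n7: branches {C1, R3, C2, R8, L1} → V_7 = -2.291-0.1276j
Source currents: i(V1)=-0.4704+0.000j

-0.02042+0.001559j A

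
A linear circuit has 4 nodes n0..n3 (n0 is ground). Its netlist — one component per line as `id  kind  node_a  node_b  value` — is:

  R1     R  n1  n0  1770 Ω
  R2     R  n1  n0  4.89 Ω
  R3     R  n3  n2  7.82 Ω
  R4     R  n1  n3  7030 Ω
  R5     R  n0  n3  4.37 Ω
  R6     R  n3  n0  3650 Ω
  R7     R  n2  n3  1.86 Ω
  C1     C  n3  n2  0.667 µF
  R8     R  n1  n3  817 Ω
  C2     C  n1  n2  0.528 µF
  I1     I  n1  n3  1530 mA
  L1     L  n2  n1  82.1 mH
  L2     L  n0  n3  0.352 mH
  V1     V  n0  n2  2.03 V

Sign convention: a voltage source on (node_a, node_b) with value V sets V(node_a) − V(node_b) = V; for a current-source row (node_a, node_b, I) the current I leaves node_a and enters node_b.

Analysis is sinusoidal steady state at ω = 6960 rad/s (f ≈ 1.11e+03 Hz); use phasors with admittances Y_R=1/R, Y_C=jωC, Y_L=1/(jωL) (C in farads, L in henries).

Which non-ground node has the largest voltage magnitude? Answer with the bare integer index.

1

Apply KCL at each of the 3 non-ground nodes and solve the resulting linear system.
Node n1: branches {R1, R2, R4, R8, C2, I1, L1} → V_1 = -7.410+0.05058j
Node n2: branches {R3, R7, C1, C2, L1, V1} → V_2 = -2.030+0.000j
Node n3: branches {R3, R4, R5, R6, R7, C1, R8, I1, L2} → V_3 = 0.1606+0.06190j
Source currents: i(V1)=-1.457-0.04101j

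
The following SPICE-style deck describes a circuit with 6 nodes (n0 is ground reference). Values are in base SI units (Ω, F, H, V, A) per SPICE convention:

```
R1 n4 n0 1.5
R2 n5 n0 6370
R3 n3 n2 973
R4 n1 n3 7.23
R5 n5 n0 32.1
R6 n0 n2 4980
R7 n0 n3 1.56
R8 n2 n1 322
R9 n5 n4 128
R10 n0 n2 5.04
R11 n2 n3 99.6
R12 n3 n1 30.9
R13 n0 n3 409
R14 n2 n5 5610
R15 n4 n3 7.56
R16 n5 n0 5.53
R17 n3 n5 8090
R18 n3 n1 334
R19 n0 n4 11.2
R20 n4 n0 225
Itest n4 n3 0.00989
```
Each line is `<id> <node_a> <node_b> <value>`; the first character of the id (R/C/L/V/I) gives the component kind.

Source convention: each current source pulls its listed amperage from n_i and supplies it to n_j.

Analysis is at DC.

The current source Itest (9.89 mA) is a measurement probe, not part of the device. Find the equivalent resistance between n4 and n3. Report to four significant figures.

R_eq = 2.056 Ω

Element admittances at DC:
  Y(R1) = 0.6667 S between n4,n0
  Y(R2) = 0.0001570 S between n5,n0
  Y(R3) = 0.001028 S between n3,n2
  Y(R4) = 0.1383 S between n1,n3
  Y(R5) = 0.03115 S between n5,n0
  Y(R6) = 0.0002008 S between n0,n2
  Y(R7) = 0.6410 S between n0,n3
  Y(R8) = 0.003106 S between n2,n1
  Y(R9) = 0.007812 S between n5,n4
  Y(R10) = 0.1984 S between n0,n2
  Y(R11) = 0.01004 S between n2,n3
  Y(R12) = 0.03236 S between n3,n1
  Y(R13) = 0.002445 S between n0,n3
  Y(R14) = 0.0001783 S between n2,n5
  Y(R15) = 0.1323 S between n4,n3
  Y(R16) = 0.1808 S between n5,n0
  Y(R17) = 0.0001236 S between n3,n5
  Y(R18) = 0.002994 S between n3,n1
  Y(R19) = 0.08929 S between n0,n4
  Y(R20) = 0.004444 S between n4,n0
  Itest: injects 0.00989 A into n3 (from n4)
Assemble and solve the 5×5 MNA system:
  V(n1)=0.01078  V(n2)=0.0007267  V(n3)=0.01096  V(n4)=-0.009376  V(n5)=-0.0003258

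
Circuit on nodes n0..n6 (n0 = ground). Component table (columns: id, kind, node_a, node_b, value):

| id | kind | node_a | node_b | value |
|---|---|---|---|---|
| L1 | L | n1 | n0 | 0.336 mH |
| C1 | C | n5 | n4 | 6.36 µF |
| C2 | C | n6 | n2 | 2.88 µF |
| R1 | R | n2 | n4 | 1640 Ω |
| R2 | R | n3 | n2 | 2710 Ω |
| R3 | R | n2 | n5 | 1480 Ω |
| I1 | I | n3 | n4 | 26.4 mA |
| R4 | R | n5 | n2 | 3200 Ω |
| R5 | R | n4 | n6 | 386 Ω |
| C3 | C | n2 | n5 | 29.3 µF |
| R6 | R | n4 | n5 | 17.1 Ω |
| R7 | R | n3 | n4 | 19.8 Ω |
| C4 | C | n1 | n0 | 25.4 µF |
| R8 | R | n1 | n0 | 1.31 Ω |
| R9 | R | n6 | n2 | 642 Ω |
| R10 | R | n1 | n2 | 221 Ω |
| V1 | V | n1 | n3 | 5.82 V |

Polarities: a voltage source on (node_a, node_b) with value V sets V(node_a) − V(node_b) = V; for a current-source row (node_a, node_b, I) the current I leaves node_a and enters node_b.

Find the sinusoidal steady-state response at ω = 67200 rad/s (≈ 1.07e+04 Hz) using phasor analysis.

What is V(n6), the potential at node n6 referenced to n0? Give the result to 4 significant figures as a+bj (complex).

Element admittances at ω=67200 rad/s:
  Y(L1) = 0.000-0.04429j S between n1,n0
  Y(C1) = 0.000+0.4274j S between n5,n4
  Y(C2) = 0.000+0.1935j S between n6,n2
  Y(R1) = 0.0006098+0.000j S between n2,n4
  Y(R2) = 0.0003690+0.000j S between n3,n2
  Y(R3) = 0.0006757+0.000j S between n2,n5
  I1: injects 0.0264 A into n4 (from n3)
  Y(R4) = 0.0003125+0.000j S between n5,n2
  Y(R5) = 0.002591+0.000j S between n4,n6
  Y(C3) = 0.000+1.969j S between n2,n5
  Y(R6) = 0.05848+0.000j S between n4,n5
  Y(R7) = 0.05051+0.000j S between n3,n4
  Y(C4) = 0.000+1.707j S between n1,n0
  Y(R8) = 0.7634+0.000j S between n1,n0
  Y(R9) = 0.001558+0.000j S between n6,n2
  Y(R10) = 0.004525+0.000j S between n1,n2
  V1: constraint V(n1)−V(n3) = 5.82
Assemble and solve the 7×7 MNA system:
  V(n1)=0.000+0.000j  V(n2)=-4.861-0.05513j  V(n3)=-5.820+0.000j  V(n4)=-4.869+0.005342j  V(n5)=-4.861-0.04415j  V(n6)=-4.860-0.05500j
  i(V1)=-0.02199-0.0002494j

-4.860-0.05500j V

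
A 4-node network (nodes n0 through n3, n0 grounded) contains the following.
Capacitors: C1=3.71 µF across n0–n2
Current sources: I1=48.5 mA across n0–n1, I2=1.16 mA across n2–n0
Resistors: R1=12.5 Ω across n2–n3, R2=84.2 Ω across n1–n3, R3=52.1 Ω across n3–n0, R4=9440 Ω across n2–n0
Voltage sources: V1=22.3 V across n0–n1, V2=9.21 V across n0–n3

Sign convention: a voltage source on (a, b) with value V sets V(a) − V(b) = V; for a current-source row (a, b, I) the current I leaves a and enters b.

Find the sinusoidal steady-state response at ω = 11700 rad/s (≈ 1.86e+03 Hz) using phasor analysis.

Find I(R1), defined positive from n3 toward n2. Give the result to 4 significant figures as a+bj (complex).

-0.1671-0.3087j A

Element admittances at ω=11700 rad/s:
  Y(C1) = 0.000+0.04341j S between n0,n2
  I1: injects 0.0485 A into n1 (from n0)
  Y(R1) = 0.08000+0.000j S between n2,n3
  I2: injects 0.00116 A into n0 (from n2)
  Y(R2) = 0.01188+0.000j S between n1,n3
  Y(R3) = 0.01919+0.000j S between n3,n0
  Y(R4) = 0.0001059+0.000j S between n2,n0
  V1: constraint V(n0)−V(n1) = 22.3
  V2: constraint V(n0)−V(n3) = 9.21
Assemble and solve the 5×5 MNA system:
  V(n1)=-22.30+0.000j  V(n2)=-7.121+3.859j  V(n3)=-9.210+0.000j
  i(V1)=-0.2040+0.000j  i(V2)=-0.1884-0.3087j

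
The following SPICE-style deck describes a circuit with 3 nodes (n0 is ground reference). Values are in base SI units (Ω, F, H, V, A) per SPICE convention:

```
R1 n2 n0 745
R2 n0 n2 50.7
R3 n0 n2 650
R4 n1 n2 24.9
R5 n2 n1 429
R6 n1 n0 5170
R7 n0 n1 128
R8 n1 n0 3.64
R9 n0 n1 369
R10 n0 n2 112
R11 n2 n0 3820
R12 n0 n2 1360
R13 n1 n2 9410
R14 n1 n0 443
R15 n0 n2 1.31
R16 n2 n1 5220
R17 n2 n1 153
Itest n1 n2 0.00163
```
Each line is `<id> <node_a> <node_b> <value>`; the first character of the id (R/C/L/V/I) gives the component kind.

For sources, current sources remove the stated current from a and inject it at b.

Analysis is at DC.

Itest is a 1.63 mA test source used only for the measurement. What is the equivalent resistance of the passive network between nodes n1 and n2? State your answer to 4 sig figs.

R_eq = 3.837 Ω

Element admittances at DC:
  Y(R1) = 0.001342 S between n2,n0
  Y(R2) = 0.01972 S between n0,n2
  Y(R3) = 0.001538 S between n0,n2
  Y(R4) = 0.04016 S between n1,n2
  Y(R5) = 0.002331 S between n2,n1
  Y(R6) = 0.0001934 S between n1,n0
  Y(R7) = 0.007812 S between n0,n1
  Y(R8) = 0.2747 S between n1,n0
  Y(R9) = 0.002710 S between n0,n1
  Y(R10) = 0.008929 S between n0,n2
  Y(R11) = 0.0002618 S between n2,n0
  Y(R12) = 0.0007353 S between n0,n2
  Y(R13) = 0.0001063 S between n1,n2
  Y(R14) = 0.002257 S between n1,n0
  Y(R15) = 0.7634 S between n0,n2
  Y(R16) = 0.0001916 S between n2,n1
  Y(R17) = 0.006536 S between n2,n1
  Itest: injects 0.00163 A into n2 (from n1)
Assemble and solve the 2×2 MNA system:
  V(n1)=-0.004593  V(n2)=0.001660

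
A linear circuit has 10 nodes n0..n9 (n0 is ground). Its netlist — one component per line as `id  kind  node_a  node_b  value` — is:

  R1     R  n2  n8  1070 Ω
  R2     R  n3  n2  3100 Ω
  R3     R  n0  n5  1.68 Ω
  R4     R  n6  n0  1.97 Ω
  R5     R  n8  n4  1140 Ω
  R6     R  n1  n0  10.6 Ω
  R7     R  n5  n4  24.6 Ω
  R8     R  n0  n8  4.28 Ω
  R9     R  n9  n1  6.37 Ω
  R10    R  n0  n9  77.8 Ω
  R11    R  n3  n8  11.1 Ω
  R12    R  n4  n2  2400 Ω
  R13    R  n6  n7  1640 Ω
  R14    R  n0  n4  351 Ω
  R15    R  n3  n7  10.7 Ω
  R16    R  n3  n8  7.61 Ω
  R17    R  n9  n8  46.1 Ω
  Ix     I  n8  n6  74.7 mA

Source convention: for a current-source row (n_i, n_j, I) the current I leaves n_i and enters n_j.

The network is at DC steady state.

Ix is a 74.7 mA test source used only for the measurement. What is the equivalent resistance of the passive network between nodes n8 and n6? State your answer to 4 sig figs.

R_eq = 5.926 Ω

MNA unknowns: 9 node voltages V₁..V_9
R1: Y=0.0009346 on G[2,8]
R2: Y=0.0003226 on G[3,2]
R3: Y=0.5952 on G[0,5]
R4: Y=0.5076 on G[6,0]
R5: Y=0.0008772 on G[8,4]
R6: Y=0.09434 on G[1,0]
R7: Y=0.04065 on G[5,4]
R8: Y=0.2336 on G[0,8]
R9: Y=0.1570 on G[9,1]
R10: Y=0.01285 on G[0,9]
R11: Y=0.09009 on G[3,8]
R12: Y=0.0004167 on G[4,2]
R13: Y=0.0006098 on G[6,7]
R14: Y=0.002849 on G[0,4]
R15: Y=0.09346 on G[3,7]
R16: Y=0.1314 on G[3,8]
R17: Y=0.02169 on G[9,8]
Ix: z[8]−=0.0747, z[6]+=0.0747
solve → V1=-0.04291, V2=-0.2241, V3=-0.2947, V4=-0.008367, V5=-0.0005349, V6=0.1466, V7=-0.2918, V8=-0.2960, V9=-0.06869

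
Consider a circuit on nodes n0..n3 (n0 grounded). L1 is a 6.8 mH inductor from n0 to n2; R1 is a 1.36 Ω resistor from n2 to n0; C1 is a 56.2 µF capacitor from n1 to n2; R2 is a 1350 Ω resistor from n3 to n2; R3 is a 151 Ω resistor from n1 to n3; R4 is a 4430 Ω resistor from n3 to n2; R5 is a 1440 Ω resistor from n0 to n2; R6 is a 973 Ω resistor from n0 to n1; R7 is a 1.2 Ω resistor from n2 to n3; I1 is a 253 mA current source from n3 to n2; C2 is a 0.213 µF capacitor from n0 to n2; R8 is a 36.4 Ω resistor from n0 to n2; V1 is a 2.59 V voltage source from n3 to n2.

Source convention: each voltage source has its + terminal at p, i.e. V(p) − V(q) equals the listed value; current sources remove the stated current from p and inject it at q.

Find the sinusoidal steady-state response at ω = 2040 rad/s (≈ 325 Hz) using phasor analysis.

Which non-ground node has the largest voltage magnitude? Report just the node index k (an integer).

3

MNA unknowns: 3 node voltages V₁..V_3 plus 1 source current (V1)
L1: Y=0.000-0.07209j on G[0,2]
R1: Y=0.7353+0.000j on G[2,0]
C1: Y=0.000+0.1146j on G[1,2]
R2: Y=0.0007407+0.000j on G[3,2]
R3: Y=0.006623+0.000j on G[1,3]
R4: Y=0.0002257+0.000j on G[3,2]
R5: Y=0.0006944+0.000j on G[0,2]
R6: Y=0.001028+0.000j on G[0,1]
R7: Y=0.8333+0.000j on G[2,3]
I1: z[3]−=0.253, z[2]+=0.253
C2: Y=0.000+0.0004345j on G[0,2]
R8: Y=0.02747+0.000j on G[0,2]
V1: row V3−V2=2.59, i_V1 at 3,2
solve → V1=0.009905-0.1487j, V2=-3.185e-05+0.0001973j, V3=2.590+0.0001973j
aux → i_V1=-2.431-0.0009864j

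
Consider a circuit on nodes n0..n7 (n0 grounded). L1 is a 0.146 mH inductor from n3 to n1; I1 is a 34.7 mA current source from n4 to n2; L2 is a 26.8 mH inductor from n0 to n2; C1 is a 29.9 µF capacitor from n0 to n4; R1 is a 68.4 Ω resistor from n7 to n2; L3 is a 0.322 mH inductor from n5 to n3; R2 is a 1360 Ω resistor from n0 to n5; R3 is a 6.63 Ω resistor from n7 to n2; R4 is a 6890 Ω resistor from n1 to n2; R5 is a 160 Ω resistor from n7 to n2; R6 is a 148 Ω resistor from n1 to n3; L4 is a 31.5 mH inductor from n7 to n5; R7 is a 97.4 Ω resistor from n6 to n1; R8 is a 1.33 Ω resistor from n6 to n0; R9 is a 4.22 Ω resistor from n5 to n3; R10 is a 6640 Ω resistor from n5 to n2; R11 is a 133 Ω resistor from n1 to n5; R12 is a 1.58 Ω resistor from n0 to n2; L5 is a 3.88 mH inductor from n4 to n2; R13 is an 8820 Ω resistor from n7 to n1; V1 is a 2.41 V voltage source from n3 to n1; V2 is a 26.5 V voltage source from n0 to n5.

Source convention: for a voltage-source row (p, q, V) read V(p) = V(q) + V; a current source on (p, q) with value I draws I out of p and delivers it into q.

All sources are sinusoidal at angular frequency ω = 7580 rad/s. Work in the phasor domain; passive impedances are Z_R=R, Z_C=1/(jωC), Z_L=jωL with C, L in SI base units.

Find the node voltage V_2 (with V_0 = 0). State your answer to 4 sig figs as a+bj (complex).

0.02849+0.1773j V

Element admittances at ω=7580 rad/s:
  Y(L1) = 0.000-0.9036j S between n3,n1
  I1: injects 0.0347 A into n2 (from n4)
  Y(L2) = 0.000-0.004923j S between n0,n2
  Y(C1) = 0.000+0.2266j S between n0,n4
  Y(R1) = 0.01462+0.000j S between n7,n2
  Y(L3) = 0.000-0.4097j S between n5,n3
  Y(R2) = 0.0007353+0.000j S between n0,n5
  Y(R3) = 0.1508+0.000j S between n7,n2
  Y(R4) = 0.0001451+0.000j S between n1,n2
  Y(R5) = 0.006250+0.000j S between n7,n2
  Y(R6) = 0.006757+0.000j S between n1,n3
  Y(L4) = 0.000-0.004188j S between n7,n5
  Y(R7) = 0.01027+0.000j S between n6,n1
  Y(R8) = 0.7519+0.000j S between n6,n0
  Y(R9) = 0.2370+0.000j S between n5,n3
  Y(R10) = 0.0001506+0.000j S between n5,n2
  Y(R11) = 0.007519+0.000j S between n1,n5
  Y(R12) = 0.6329+0.000j S between n0,n2
  Y(L5) = 0.000-0.03400j S between n4,n2
  Y(R13) = 0.0001134+0.000j S between n7,n1
  V1: constraint V(n3)−V(n1) = 2.41
  V2: constraint V(n0)−V(n5) = 26.5
Assemble and solve the 9×9 MNA system:
  V(n1)=-28.56+0.5605j  V(n2)=0.02849+0.1773j  V(n3)=-26.15+0.5605j  V(n4)=-0.005028+0.1488j  V(n5)=-26.50+0.000j  V(n6)=-0.3848+0.007550j  V(n7)=-0.01045+0.8233j
  i(V1)=-0.3285+2.188j  i(V2)=-0.3236+0.1166j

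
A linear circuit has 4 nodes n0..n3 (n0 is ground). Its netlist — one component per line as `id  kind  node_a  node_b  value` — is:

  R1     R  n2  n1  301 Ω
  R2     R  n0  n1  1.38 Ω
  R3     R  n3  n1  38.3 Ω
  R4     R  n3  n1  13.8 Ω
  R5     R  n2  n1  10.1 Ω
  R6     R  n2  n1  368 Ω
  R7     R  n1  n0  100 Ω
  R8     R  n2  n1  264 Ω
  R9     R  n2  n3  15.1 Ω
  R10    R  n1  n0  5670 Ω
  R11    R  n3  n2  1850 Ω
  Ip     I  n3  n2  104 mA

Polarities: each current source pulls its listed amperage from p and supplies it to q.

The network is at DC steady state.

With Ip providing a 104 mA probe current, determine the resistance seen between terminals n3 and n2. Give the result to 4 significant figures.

Apply KCL at each of the 3 non-ground nodes and solve the resulting linear system.
Node n1: branches {R1, R2, R3, R4, R5, R6, R7, R8, R10} → V_1 = 0.000
Node n2: branches {R1, R5, R6, R8, R9, R11, Ip} → V_2 = 0.4171
Node n3: branches {R3, R4, R9, R11, Ip} → V_3 = -0.4606

R_eq = 8.439 Ω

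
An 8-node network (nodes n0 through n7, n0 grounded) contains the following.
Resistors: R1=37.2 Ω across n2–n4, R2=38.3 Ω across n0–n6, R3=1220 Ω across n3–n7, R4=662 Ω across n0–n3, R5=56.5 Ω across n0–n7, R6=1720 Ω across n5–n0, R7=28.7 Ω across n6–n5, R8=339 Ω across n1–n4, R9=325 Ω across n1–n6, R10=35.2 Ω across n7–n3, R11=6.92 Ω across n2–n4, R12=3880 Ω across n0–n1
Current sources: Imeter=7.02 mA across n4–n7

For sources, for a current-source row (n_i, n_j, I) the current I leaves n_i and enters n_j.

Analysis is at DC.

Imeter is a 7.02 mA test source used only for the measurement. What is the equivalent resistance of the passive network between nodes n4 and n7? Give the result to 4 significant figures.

Element admittances at DC:
  Y(R1) = 0.02688 S between n2,n4
  Y(R2) = 0.02611 S between n0,n6
  Y(R3) = 0.0008197 S between n3,n7
  Y(R4) = 0.001511 S between n0,n3
  Y(R5) = 0.01770 S between n0,n7
  Y(R6) = 0.0005814 S between n5,n0
  Y(R7) = 0.03484 S between n6,n5
  Y(R8) = 0.002950 S between n1,n4
  Y(R9) = 0.003077 S between n1,n6
  Y(R10) = 0.02841 S between n7,n3
  Y(R11) = 0.1445 S between n2,n4
  Y(R12) = 0.0002577 S between n0,n1
  Imeter: injects 0.00702 A into n7 (from n4)
Assemble and solve the 7×7 MNA system:
  V(n1)=-2.327  V(n2)=-4.707  V(n3)=0.3488  V(n4)=-4.707  V(n5)=-0.2367  V(n6)=-0.2406  V(n7)=0.3669

R_eq = 722.8 Ω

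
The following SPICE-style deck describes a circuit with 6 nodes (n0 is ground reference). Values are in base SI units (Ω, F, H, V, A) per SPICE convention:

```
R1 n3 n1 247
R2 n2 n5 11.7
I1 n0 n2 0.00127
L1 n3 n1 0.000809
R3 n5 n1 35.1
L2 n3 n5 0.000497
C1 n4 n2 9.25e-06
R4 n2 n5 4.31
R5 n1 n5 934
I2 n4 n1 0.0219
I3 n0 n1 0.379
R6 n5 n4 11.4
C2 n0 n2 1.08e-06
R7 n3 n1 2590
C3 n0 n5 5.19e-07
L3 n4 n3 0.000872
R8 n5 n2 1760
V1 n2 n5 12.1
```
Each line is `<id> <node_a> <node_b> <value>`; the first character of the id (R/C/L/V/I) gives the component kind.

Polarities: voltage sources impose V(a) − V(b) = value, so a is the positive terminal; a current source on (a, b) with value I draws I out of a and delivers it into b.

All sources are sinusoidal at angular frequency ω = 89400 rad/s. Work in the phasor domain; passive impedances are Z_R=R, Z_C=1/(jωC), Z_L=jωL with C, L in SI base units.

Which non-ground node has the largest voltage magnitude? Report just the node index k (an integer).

5

Apply KCL at each of the 5 non-ground nodes and solve the resulting linear system.
Node n1: branches {R1, L1, R3, R5, I2, I3, R7} → V_1 = 4.074-0.1181j
Node n2: branches {R2, I1, C1, R4, C2, R8, V1} → V_2 = 3.927-2.660j
Node n3: branches {R1, L1, L2, R7, L3} → V_3 = -1.672-1.088j
Node n4: branches {C1, I2, R6, L3} → V_4 = 3.876-1.360j
Node n5: branches {R2, R3, L2, R4, R5, R6, C3, R8, V1} → V_5 = -8.173-2.660j
Source currents: i(V1)=-5.179-0.4221j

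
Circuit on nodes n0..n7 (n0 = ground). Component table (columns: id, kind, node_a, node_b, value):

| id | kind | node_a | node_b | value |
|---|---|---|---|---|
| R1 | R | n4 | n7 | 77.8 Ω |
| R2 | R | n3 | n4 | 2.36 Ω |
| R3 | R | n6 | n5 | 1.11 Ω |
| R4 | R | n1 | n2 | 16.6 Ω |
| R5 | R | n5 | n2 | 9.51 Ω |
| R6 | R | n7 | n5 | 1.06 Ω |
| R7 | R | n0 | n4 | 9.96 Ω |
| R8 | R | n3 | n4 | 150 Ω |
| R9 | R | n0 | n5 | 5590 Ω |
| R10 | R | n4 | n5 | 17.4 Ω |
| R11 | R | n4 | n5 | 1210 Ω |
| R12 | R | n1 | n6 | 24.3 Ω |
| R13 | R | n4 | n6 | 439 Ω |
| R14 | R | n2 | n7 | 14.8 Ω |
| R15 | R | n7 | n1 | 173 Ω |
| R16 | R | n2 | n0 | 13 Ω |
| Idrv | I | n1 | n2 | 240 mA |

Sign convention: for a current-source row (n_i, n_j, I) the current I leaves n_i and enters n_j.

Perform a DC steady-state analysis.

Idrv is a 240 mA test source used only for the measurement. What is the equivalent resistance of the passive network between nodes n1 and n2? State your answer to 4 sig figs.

MNA unknowns: 7 node voltages V₁..V_7
R1: Y=0.01285 on G[4,7]
R2: Y=0.4237 on G[3,4]
R3: Y=0.9009 on G[6,5]
R4: Y=0.06024 on G[1,2]
R5: Y=0.1052 on G[5,2]
R6: Y=0.9434 on G[7,5]
R7: Y=0.1004 on G[0,4]
R8: Y=0.006667 on G[3,4]
R9: Y=0.0001789 on G[0,5]
R10: Y=0.05747 on G[4,5]
R11: Y=0.0008264 on G[4,5]
R12: Y=0.04115 on G[1,6]
R13: Y=0.002278 on G[4,6]
R14: Y=0.06757 on G[2,7]
R15: Y=0.005780 on G[7,1]
R16: Y=0.07692 on G[2,0]
Idrv: z[1]−=0.24, z[2]+=0.24
solve → V1=-2.310, V2=0.1642, V3=-0.1253, V4=-0.1253, V5=-0.2976, V6=-0.3849, V7=-0.2764

R_eq = 10.31 Ω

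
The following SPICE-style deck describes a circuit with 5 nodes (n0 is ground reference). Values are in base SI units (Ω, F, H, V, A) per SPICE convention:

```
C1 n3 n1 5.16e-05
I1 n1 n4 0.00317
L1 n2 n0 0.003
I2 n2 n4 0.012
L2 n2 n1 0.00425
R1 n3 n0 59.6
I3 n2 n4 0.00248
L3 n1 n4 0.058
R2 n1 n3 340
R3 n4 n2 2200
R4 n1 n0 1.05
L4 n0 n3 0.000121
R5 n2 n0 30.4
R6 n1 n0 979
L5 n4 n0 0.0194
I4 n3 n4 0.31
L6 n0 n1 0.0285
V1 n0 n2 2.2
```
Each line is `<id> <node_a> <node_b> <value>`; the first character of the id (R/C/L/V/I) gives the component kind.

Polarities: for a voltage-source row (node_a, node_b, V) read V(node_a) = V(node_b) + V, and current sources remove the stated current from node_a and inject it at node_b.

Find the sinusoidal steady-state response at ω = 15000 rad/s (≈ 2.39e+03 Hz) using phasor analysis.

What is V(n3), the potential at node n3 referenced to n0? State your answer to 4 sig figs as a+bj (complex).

-0.7189-0.02875j V

MNA unknowns: 4 node voltages V₁..V_4 plus 1 source current (V1)
C1: Y=0.000+0.7740j on G[3,1]
I1: z[1]−=0.00317, z[4]+=0.00317
L1: Y=0.000-0.02222j on G[2,0]
I2: z[2]−=0.012, z[4]+=0.012
L2: Y=0.000-0.01569j on G[2,1]
R1: Y=0.01678+0.000j on G[3,0]
I3: z[2]−=0.00248, z[4]+=0.00248
L3: Y=0.000-0.001149j on G[1,4]
R2: Y=0.002941+0.000j on G[1,3]
R3: Y=0.0004545+0.000j on G[4,2]
R4: Y=0.9524+0.000j on G[1,0]
L4: Y=0.000-0.5510j on G[0,3]
R5: Y=0.03289+0.000j on G[2,0]
R6: Y=0.001021+0.000j on G[1,0]
L5: Y=0.000-0.003436j on G[4,0]
I4: z[3]−=0.31, z[4]+=0.31
L6: Y=0.000-0.002339j on G[0,1]
V1: row V0−V2=2.2, i_V1 at 0,2
solve → V1=-0.2064-0.3913j, V2=-2.200+0.000j, V3=-0.7189-0.02875j, V4=6.931+70.44j
aux → i_V1=-0.05590+0.04814j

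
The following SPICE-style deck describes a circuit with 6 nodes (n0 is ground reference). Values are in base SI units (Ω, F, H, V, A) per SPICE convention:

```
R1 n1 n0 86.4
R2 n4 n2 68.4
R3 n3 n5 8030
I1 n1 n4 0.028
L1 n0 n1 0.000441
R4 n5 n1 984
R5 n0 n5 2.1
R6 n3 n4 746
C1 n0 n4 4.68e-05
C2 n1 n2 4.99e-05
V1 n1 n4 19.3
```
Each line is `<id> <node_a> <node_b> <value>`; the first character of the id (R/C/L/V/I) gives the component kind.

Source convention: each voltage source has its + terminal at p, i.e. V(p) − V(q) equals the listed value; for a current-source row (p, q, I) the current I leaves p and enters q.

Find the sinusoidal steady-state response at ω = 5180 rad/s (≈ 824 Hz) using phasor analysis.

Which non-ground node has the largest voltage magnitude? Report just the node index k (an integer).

Apply KCL at each of the 5 non-ground nodes and solve the resulting linear system.
Node n1: branches {R1, I1, L1, R4, C2, V1} → V_1 = -23.85+1.562j
Node n2: branches {R2, C2} → V_2 = -23.91+2.650j
Node n3: branches {R3, R6} → V_3 = -39.49+1.430j
Node n4: branches {R2, I1, R6, C1, V1} → V_4 = -43.15+1.562j
Node n5: branches {R3, R4, R5} → V_5 = -0.06108+0.003699j
Source currents: i(V1)=-0.6929-10.48j

4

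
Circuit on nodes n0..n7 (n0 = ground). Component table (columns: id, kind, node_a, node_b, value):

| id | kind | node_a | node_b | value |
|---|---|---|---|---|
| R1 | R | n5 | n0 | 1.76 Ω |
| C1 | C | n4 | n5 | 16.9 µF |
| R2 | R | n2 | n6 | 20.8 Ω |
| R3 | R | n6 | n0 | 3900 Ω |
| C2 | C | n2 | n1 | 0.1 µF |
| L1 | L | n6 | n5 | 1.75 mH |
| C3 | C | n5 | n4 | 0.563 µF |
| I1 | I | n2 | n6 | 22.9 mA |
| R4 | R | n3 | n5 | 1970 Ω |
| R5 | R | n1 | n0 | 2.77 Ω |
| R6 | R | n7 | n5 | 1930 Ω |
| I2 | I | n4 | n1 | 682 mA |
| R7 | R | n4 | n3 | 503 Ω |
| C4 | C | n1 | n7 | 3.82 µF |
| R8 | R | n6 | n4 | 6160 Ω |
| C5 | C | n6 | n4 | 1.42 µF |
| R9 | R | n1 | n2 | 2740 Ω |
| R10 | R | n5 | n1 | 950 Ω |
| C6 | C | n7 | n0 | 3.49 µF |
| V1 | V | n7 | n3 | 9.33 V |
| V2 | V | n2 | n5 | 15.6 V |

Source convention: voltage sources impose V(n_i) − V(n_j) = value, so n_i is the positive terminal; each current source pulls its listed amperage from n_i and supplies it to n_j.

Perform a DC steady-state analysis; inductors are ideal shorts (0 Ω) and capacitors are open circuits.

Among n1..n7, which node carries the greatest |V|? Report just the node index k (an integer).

4

MNA unknowns: 7 node voltages V₁..V_7 plus 3 source currents (L1, V1, V2)
R1: Y=0.5682 on G[5,0]
C1: Y=0.000 on G[4,5]
R2: Y=0.04808 on G[2,6]
R3: Y=0.0002564 on G[6,0]
C2: Y=0.000 on G[2,1]
L1: row V6−V5=0, i_L1 at 6,5
C3: Y=0.000 on G[5,4]
I1: z[2]−=0.0229, z[6]+=0.0229
R4: Y=0.0005076 on G[3,5]
R5: Y=0.3610 on G[1,0]
R6: Y=0.0005181 on G[7,5]
I2: z[4]−=0.682, z[1]+=0.682
R7: Y=0.001988 on G[4,3]
C4: Y=0.000 on G[1,7]
R8: Y=0.0001623 on G[6,4]
C5: Y=0.000 on G[6,4]
R9: Y=0.0003650 on G[1,2]
R10: Y=0.001053 on G[5,1]
C6: Y=0.000 on G[7,0]
V1: row V7−V3=9.33, i_V1 at 7,3
V2: row V2−V5=15.6, i_V2 at 2,5
solve → V1=1.893, V2=14.40, V3=-541.5, V4=-817.9, V5=-1.202, V6=-1.202, V7=-532.2
aux → i_L1=0.6406, i_V1=0.2751, i_V2=-0.7775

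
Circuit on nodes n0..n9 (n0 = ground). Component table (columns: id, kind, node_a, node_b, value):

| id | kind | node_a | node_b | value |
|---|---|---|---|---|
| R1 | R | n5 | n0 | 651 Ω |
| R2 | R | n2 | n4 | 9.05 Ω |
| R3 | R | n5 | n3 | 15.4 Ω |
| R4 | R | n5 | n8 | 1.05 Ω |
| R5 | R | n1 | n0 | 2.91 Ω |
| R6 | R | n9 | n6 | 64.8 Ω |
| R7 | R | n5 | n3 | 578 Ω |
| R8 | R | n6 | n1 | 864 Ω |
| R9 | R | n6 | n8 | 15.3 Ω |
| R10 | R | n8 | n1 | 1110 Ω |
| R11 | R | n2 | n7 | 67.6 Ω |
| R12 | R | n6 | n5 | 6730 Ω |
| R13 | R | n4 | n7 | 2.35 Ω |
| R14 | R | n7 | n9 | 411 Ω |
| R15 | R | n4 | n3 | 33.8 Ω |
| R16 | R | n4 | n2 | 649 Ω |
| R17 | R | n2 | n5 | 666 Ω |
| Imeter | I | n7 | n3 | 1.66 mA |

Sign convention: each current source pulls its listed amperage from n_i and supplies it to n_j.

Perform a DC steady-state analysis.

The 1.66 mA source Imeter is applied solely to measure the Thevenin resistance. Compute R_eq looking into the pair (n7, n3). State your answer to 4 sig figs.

MNA unknowns: 9 node voltages V₁..V_9
R1: Y=0.001536 on G[5,0]
R2: Y=0.1105 on G[2,4]
R3: Y=0.06494 on G[5,3]
R4: Y=0.9524 on G[5,8]
R5: Y=0.3436 on G[1,0]
R6: Y=0.01543 on G[9,6]
R7: Y=0.001730 on G[5,3]
R8: Y=0.001157 on G[6,1]
R9: Y=0.06536 on G[6,8]
R10: Y=0.0009009 on G[8,1]
R11: Y=0.01479 on G[2,7]
R12: Y=0.0001486 on G[6,5]
R13: Y=0.4255 on G[4,7]
R14: Y=0.002433 on G[7,9]
R15: Y=0.02959 on G[4,3]
R16: Y=0.001541 on G[4,2]
R17: Y=0.001502 on G[2,5]
Imeter: z[7]−=0.00166, z[3]+=0.00166
solve → V1=-2.523e-06, V2=-0.04685, V3=0.003191, V4=-0.04700, V5=0.0005645, V6=-0.001109, V7=-0.05053, V8=0.0004566, V9=-0.007840

R_eq = 32.36 Ω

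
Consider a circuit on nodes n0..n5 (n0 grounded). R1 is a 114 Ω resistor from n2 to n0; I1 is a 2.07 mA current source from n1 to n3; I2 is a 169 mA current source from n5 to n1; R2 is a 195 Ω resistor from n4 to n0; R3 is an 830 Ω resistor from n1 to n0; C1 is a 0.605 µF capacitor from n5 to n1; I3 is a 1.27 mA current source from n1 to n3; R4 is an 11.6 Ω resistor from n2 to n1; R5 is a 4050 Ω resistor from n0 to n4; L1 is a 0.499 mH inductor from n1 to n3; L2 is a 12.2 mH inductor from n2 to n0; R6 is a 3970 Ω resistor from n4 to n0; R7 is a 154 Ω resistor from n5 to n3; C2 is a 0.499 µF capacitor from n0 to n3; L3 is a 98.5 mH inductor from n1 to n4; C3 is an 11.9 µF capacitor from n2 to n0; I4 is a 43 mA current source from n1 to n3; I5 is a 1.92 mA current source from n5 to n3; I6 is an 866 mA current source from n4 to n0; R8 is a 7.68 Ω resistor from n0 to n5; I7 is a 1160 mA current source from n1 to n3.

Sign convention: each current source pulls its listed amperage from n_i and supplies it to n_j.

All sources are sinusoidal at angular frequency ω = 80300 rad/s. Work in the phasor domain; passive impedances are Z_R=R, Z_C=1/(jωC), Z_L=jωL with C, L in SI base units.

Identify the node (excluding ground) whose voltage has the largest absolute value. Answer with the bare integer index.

MNA unknowns: 5 node voltages V₁..V_5
R1: Y=0.008772+0.000j on G[2,0]
I1: z[1]−=0.00207, z[3]+=0.00207
I2: z[5]−=0.169, z[1]+=0.169
R2: Y=0.005128+0.000j on G[4,0]
R3: Y=0.001205+0.000j on G[1,0]
C1: Y=0.000+0.04858j on G[5,1]
I3: z[1]−=0.00127, z[3]+=0.00127
R4: Y=0.08621+0.000j on G[2,1]
R5: Y=0.0002469+0.000j on G[0,4]
L1: Y=0.000-0.02496j on G[1,3]
L2: Y=0.000-0.001021j on G[2,0]
R6: Y=0.0002519+0.000j on G[4,0]
R7: Y=0.006494+0.000j on G[5,3]
C2: Y=0.000+0.04007j on G[0,3]
L3: Y=0.000-0.0001264j on G[1,4]
C3: Y=0.000+0.9556j on G[2,0]
I4: z[1]−=0.043, z[3]+=0.043
I5: z[5]−=0.00192, z[3]+=0.00192
I6: z[4]−=0.866, z[0]+=0.866
R8: Y=0.1302+0.000j on G[0,5]
I7: z[1]−=1.16, z[3]+=1.16
solve → V1=-22.12-6.789j, V2=-0.8040+1.918j, V3=52.12-46.37j, V4=-154.0-2.963j, V5=0.05451-10.08j

4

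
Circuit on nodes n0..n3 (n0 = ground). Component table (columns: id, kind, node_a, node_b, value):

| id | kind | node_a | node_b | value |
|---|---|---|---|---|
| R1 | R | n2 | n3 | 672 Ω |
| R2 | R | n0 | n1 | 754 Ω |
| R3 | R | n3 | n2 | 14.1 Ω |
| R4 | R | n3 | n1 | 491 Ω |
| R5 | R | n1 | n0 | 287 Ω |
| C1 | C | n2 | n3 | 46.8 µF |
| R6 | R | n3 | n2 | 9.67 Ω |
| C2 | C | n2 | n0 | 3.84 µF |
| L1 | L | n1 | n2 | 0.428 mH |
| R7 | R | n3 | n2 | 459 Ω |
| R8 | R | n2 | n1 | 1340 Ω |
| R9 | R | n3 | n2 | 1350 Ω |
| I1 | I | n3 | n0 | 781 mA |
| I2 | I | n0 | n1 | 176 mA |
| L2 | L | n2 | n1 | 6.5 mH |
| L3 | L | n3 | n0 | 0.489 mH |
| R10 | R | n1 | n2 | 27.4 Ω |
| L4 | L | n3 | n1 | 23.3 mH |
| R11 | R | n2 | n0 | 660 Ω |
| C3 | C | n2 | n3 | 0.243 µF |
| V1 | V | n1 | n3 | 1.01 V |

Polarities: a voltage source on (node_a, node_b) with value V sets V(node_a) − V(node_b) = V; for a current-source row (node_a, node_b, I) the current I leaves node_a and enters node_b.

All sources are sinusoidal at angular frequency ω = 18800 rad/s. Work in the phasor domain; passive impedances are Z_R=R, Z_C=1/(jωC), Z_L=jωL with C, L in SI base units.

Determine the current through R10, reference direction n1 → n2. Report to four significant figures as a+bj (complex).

0.04387-0.04097j A

Apply KCL at each of the 3 non-ground nodes and solve the resulting linear system.
Node n1: branches {R2, R4, R5, L1, R8, I2, L2, R10, L4, V1} → V_1 = -1.739-13.97j
Node n2: branches {R1, R3, C1, R6, C2, L1, R7, R8, R9, L2, R10, R11, C3} → V_2 = -2.941-12.85j
Node n3: branches {R1, R3, R4, C1, R6, R7, R9, I1, L3, L4, C3, V1} → V_3 = -2.749-13.97j
Source currents: i(V1)=0.2862+0.2706j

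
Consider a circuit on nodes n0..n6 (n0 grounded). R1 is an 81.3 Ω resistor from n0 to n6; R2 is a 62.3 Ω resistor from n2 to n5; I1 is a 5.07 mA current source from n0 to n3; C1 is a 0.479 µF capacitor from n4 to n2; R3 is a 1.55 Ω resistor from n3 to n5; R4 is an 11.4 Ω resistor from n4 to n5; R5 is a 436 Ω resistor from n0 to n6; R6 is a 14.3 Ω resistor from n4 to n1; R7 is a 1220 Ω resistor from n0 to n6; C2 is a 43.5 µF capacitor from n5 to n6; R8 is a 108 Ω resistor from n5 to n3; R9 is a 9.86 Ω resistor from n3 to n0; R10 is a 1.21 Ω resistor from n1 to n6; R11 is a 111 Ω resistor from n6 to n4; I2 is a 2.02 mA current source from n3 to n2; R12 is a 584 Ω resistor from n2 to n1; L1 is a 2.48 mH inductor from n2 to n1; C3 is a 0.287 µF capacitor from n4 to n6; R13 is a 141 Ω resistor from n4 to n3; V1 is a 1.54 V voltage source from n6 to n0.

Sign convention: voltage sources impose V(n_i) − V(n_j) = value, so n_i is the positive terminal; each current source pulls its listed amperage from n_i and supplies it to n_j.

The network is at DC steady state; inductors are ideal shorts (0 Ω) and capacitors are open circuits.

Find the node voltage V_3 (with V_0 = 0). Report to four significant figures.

Element admittances at DC:
  Y(R1) = 0.01230 S between n0,n6
  Y(R2) = 0.01605 S between n2,n5
  I1: injects 0.00507 A into n3 (from n0)
  Y(C1) = 0.000 S between n4,n2
  Y(R3) = 0.6452 S between n3,n5
  Y(R4) = 0.08772 S between n4,n5
  Y(R5) = 0.002294 S between n0,n6
  Y(R6) = 0.06993 S between n4,n1
  Y(R7) = 0.0008197 S between n0,n6
  Y(C2) = 0.000 S between n5,n6
  Y(R8) = 0.009259 S between n5,n3
  Y(R9) = 0.1014 S between n3,n0
  Y(R10) = 0.8264 S between n1,n6
  Y(R11) = 0.009009 S between n6,n4
  I2: injects 0.00202 A into n2 (from n3)
  Y(R12) = 0.001712 S between n2,n1
  L1: short n2↔n1 (DC inductor)
  Y(C3) = 0.000 S between n4,n6
  Y(R13) = 0.007092 S between n4,n3
  V1: constraint V(n6)−V(n0) = 1.54
Assemble and solve the 8×8 MNA system:
  V(n1)=1.485  V(n2)=1.485  V(n3)=0.5419  V(n4)=1.011  V(n5)=0.6161  V(n6)=1.540
  i(L1)=-0.01193  i(V1)=-0.07362

0.5419 V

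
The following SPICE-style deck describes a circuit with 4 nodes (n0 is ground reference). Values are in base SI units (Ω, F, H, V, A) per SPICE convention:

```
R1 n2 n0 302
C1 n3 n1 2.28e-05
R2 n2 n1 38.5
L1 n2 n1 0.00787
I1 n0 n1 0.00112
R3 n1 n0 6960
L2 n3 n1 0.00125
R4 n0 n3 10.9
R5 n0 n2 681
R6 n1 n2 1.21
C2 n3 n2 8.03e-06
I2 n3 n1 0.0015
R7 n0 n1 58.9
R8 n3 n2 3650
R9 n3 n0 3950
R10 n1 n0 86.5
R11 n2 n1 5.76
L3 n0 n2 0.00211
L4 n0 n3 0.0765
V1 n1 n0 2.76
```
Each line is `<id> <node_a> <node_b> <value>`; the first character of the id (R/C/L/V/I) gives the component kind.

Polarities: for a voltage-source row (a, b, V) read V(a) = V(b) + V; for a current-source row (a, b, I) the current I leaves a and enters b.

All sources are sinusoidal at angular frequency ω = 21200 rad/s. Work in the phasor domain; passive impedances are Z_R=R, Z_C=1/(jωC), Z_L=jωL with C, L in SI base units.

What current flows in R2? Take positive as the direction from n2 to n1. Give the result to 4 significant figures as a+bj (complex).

-0.001926+0.001477j A

MNA unknowns: 3 node voltages V₁..V_3 plus 1 source current (V1)
R1: Y=0.003311+0.000j on G[2,0]
C1: Y=0.000+0.4834j on G[3,1]
R2: Y=0.02597+0.000j on G[2,1]
L1: Y=0.000-0.005994j on G[2,1]
I1: z[0]−=0.00112, z[1]+=0.00112
R3: Y=0.0001437+0.000j on G[1,0]
L2: Y=0.000-0.03774j on G[3,1]
R4: Y=0.09174+0.000j on G[0,3]
R5: Y=0.001468+0.000j on G[0,2]
R6: Y=0.8264+0.000j on G[1,2]
C2: Y=0.000+0.1702j on G[3,2]
I2: z[3]−=0.0015, z[1]+=0.0015
R7: Y=0.01698+0.000j on G[0,1]
R8: Y=0.0002740+0.000j on G[3,2]
R9: Y=0.0002532+0.000j on G[3,0]
R10: Y=0.01156+0.000j on G[1,0]
R11: Y=0.1736+0.000j on G[2,1]
L3: Y=0.000-0.02236j on G[0,2]
L4: Y=0.000-0.0006166j on G[0,3]
V1: row V1−V0=2.76, i_V1 at 1,0
solve → V1=2.760+0.000j, V2=2.686+0.05686j, V3=2.679+0.4188j
aux → i_V1=-0.3389+0.02289j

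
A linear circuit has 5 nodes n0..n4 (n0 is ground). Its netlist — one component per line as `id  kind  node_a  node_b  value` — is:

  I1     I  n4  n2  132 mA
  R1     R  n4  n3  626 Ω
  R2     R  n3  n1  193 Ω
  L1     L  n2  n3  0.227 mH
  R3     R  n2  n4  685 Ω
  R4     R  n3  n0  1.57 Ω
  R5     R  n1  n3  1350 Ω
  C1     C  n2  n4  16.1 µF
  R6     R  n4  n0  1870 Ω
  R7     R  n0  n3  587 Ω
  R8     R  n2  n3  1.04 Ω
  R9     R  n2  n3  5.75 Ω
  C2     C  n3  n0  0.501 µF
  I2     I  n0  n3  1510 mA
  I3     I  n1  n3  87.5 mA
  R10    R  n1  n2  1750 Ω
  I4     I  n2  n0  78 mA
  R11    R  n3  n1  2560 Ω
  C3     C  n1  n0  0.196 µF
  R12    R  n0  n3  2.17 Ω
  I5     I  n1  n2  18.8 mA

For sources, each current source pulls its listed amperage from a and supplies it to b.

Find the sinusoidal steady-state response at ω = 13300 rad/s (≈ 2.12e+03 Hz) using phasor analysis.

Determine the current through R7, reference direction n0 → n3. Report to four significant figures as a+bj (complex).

Element admittances at ω=13300 rad/s:
  I1: injects 0.132 A into n2 (from n4)
  Y(R1) = 0.001597+0.000j S between n4,n3
  Y(R2) = 0.005181+0.000j S between n3,n1
  Y(L1) = 0.000-0.3312j S between n2,n3
  Y(R3) = 0.001460+0.000j S between n2,n4
  Y(R4) = 0.6369+0.000j S between n3,n0
  Y(R5) = 0.0007407+0.000j S between n1,n3
  Y(C1) = 0.000+0.2141j S between n2,n4
  Y(R6) = 0.0005348+0.000j S between n4,n0
  Y(R7) = 0.001704+0.000j S between n0,n3
  Y(R8) = 0.9615+0.000j S between n2,n3
  Y(R9) = 0.1739+0.000j S between n2,n3
  Y(C2) = 0.000+0.006663j S between n3,n0
  I2: injects 1.51 A into n3 (from n0)
  I3: injects 0.0875 A into n3 (from n1)
  Y(R10) = 0.0005714+0.000j S between n1,n2
  I4: injects 0.078 A into n0 (from n2)
  Y(R11) = 0.0003906+0.000j S between n3,n1
  Y(C3) = 0.000+0.002607j S between n1,n0
  Y(R12) = 0.4608+0.000j S between n0,n3
  I5: injects 0.0188 A into n2 (from n1)
Assemble and solve the 4×4 MNA system:
  V(n1)=-12.35+4.698j  V(n2)=1.258+0.006158j  V(n3)=1.313+0.02103j  V(n4)=1.248+0.6252j

-0.002237-3.582e-05j A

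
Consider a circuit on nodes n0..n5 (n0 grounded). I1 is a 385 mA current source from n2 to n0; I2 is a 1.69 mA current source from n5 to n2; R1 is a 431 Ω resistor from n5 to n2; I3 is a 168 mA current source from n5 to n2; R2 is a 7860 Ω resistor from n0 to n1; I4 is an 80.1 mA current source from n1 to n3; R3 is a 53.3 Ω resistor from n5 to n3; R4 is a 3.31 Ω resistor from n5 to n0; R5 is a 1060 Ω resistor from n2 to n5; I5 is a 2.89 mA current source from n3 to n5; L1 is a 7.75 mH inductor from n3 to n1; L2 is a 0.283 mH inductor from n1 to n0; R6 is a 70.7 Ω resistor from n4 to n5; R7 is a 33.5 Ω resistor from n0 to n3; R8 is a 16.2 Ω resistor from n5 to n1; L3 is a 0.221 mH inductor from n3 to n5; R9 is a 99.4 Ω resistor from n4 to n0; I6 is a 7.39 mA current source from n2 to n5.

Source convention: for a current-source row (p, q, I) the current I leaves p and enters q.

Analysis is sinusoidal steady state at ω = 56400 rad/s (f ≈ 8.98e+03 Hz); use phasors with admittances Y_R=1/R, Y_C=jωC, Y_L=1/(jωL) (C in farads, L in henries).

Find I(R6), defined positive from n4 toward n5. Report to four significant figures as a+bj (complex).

Apply KCL at each of the 5 non-ground nodes and solve the resulting linear system.
Node n1: branches {R2, I4, L1, L2, R8} → V_1 = -0.9363-1.224j
Node n2: branches {I1, I2, R1, I3, R5, I6} → V_2 = -69.19-0.2590j
Node n3: branches {I4, R3, I5, L1, R7, L3} → V_3 = -0.4753+0.7128j
Node n4: branches {R6, R9} → V_4 = -0.5578-0.1514j
Node n5: branches {I2, R1, I3, R3, R4, R5, I5, R6, R8, L3, I6} → V_5 = -0.9546-0.2590j

0.005612+0.001523j A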